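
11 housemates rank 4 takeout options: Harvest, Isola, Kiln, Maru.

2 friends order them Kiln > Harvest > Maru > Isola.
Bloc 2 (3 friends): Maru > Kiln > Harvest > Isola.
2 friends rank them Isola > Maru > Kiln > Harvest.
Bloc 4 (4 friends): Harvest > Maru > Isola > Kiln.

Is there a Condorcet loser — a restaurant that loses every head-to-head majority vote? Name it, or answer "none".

none

Head-to-head results (11 friends):
Harvest–Isola: Harvest 9–2.
Harvest–Kiln: Kiln 7–4.
Harvest vs Maru: Harvest is ranked higher on 2+4 = 6 ballots, Maru on 5. Harvest wins 6–5.
Isola vs Kiln: 6 to 5, Isola.
Isola vs Maru: 2 for Isola, 9 for Maru — Maru by 9–2.
Kiln vs Maru: Kiln preferred on 2 ballots; Maru wins 9–2.
Each restaurant has at least one pairwise win (Harvest beats Isola; Isola beats Kiln; Kiln beats Harvest; Maru beats Isola) — no Condorcet loser.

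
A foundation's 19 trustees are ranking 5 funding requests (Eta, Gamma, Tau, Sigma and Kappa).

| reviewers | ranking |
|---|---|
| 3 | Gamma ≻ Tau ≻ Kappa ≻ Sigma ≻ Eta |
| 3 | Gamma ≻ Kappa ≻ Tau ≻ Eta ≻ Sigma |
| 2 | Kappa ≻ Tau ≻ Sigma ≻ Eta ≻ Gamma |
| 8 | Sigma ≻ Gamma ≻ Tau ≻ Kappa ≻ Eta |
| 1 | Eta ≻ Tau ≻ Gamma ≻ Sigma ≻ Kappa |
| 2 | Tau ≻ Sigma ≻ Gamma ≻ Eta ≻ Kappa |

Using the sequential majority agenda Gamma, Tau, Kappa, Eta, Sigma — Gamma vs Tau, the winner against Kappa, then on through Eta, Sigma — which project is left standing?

Sigma

Round 1: Gamma vs Tau — 14–5, Gamma advances.
Round 2: Gamma vs Kappa — 17–2, Gamma advances.
Round 3: Gamma vs Eta — 16–3, Gamma advances.
Round 4: Gamma vs Sigma — 7–12, Sigma advances.
The agenda winner is Sigma.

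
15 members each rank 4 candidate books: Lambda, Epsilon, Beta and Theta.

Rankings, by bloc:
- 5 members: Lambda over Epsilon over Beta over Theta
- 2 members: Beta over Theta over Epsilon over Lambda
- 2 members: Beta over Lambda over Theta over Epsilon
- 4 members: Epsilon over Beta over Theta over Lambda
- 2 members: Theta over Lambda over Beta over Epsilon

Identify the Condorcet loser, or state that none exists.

none

Pairwise majorities:
Lambda vs Epsilon: Lambda, 9–6.
Lambda vs Beta: 5+2 = 7 for Lambda, 8 for Beta — Beta by 8–7.
Lambda–Theta: Theta 8–7.
Epsilon vs Beta: Epsilon, 9–6.
Epsilon vs Theta: Epsilon, 9–6.
Beta vs Theta: 13 to 2, Beta.
No book is winless: Lambda beats Epsilon; Epsilon beats Beta; Beta beats Lambda; Theta beats Lambda. There is no Condorcet loser.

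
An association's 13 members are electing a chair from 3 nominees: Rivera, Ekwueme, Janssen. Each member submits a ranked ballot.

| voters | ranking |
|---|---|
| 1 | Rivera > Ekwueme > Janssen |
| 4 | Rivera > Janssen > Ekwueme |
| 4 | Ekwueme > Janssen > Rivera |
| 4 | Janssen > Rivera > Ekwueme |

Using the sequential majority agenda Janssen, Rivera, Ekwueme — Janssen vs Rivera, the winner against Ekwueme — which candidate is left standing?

Round 1: Janssen vs Rivera — 8–5, Janssen advances.
Round 2: Janssen vs Ekwueme — 8–5, Janssen advances.
The agenda winner is Janssen.

Janssen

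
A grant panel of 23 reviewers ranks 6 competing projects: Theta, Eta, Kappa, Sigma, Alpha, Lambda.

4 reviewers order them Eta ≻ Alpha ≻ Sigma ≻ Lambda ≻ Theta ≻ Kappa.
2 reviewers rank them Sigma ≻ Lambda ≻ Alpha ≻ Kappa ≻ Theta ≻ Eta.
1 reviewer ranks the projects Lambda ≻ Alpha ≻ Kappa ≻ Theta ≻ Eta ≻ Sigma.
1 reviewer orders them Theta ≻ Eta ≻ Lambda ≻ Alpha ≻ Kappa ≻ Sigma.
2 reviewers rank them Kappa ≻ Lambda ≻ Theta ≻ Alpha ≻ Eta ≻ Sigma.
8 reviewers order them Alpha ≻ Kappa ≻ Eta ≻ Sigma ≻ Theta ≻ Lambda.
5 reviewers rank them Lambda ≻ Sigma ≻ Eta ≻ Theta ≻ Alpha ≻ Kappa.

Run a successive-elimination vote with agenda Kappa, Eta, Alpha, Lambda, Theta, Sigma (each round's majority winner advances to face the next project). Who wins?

Alpha

Round 1: Kappa vs Eta — 13–10, Kappa advances.
Round 2: Kappa vs Alpha — 2–21, Alpha advances.
Round 3: Alpha vs Lambda — 12–11, Alpha advances.
Round 4: Alpha vs Theta — 15–8, Alpha advances.
Round 5: Alpha vs Sigma — 16–7, Alpha advances.
Alpha survives the agenda.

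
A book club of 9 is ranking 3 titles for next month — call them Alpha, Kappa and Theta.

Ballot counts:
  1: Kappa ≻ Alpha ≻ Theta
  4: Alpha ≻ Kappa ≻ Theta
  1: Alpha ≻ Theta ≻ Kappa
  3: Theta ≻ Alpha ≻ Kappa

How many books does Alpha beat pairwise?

Alpha against each rival (9 members):
Alpha vs Kappa: Alpha, 8–1.
Alpha vs Theta: Alpha, 6–3.
Alpha beats Kappa, Theta — 2 pairwise wins.

2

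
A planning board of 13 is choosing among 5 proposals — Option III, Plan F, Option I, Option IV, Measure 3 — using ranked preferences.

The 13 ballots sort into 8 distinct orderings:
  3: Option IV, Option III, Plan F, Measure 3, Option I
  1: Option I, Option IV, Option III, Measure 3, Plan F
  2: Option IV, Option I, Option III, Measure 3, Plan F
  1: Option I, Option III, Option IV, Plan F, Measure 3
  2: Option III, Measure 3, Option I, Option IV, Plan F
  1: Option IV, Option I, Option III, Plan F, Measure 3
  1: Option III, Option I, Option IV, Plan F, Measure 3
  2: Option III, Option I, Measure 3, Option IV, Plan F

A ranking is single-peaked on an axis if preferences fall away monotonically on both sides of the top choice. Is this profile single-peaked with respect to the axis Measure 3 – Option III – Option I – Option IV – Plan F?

no

Axis positions: Measure 3=1, Option III=2, Option I=3, Option IV=4, Plan F=5.
Group 1: ranking walks positions 4-2-5-1-3; Option III is ranked above Option I even though Option I lies between Option III and the peak Option IV on the axis — preferences dip and rise again. Not single-peaked.
Group 2 (peak Option I at position 3): ranking walks positions 3-4-2-1-5, expanding outward from the peak — single-peaked.
Group 3 (peak Option IV at position 4): ranking walks positions 4-3-2-1-5, expanding outward from the peak — single-peaked.
Group 4 (peak Option I at position 3): ranking walks positions 3-2-4-5-1, expanding outward from the peak — single-peaked.
Group 5 (peak Option III at position 2): ranking walks positions 2-1-3-4-5, expanding outward from the peak — single-peaked.
Group 6 (peak Option IV at position 4): ranking walks positions 4-3-2-5-1, expanding outward from the peak — single-peaked.
Group 7 (peak Option III at position 2): ranking walks positions 2-3-4-5-1, expanding outward from the peak — single-peaked.
Group 8 (peak Option III at position 2): ranking walks positions 2-3-1-4-5, expanding outward from the peak — single-peaked.
Group 1 violates single-peakedness, so the profile is not single-peaked on this axis.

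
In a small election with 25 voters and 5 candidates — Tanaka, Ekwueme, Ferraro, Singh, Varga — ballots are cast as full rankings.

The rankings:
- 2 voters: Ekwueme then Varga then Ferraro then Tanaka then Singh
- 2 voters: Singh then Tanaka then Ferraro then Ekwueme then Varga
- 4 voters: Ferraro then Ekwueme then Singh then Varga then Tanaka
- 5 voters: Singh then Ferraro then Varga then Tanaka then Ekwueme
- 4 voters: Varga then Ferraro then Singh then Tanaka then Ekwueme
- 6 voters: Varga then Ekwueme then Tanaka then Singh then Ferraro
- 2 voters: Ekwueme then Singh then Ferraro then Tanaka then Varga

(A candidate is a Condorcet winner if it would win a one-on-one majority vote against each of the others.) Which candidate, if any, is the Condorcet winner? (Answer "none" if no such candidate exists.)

none

Pairwise majorities:
Tanaka vs Ekwueme: 2+5+4 = 11 for Tanaka, 14 for Ekwueme — Ekwueme by 14–11.
Tanaka vs Ferraro: 2+6 = 8 for Tanaka, 17 for Ferraro — Ferraro by 17–8.
Tanaka vs Singh: 2+6 = 8 for Tanaka, 17 for Singh — Singh by 17–8.
Tanaka vs Varga: 2+2 = 4 for Tanaka, 21 for Varga — Varga by 21–4.
Ekwueme vs Ferraro: 10 to 15, Ferraro.
Ekwueme vs Singh: 14 to 11, Ekwueme.
Ekwueme vs Varga: 2+2+4+2 = 10 for Ekwueme, 15 for Varga — Varga by 15–10.
Ferraro vs Singh: Ferraro preferred on 2+4+4 = 10 ballots; Singh wins 15–10.
Ferraro vs Varga: Ferraro is ranked higher on 2+4+5+2 = 13 ballots, Varga on 12. Ferraro wins 13–12.
Singh vs Varga: Singh preferred on 2+4+5+2 = 13 ballots; Singh wins 13–12.
Every candidate loses at least once (Tanaka loses to Ekwueme; Ekwueme loses to Ferraro; Ferraro loses to Singh; Singh loses to Ekwueme; Varga loses to Ferraro). The majority relation contains the cycle Ekwueme beats Singh beats Ferraro beats Ekwueme, so there is no Condorcet winner.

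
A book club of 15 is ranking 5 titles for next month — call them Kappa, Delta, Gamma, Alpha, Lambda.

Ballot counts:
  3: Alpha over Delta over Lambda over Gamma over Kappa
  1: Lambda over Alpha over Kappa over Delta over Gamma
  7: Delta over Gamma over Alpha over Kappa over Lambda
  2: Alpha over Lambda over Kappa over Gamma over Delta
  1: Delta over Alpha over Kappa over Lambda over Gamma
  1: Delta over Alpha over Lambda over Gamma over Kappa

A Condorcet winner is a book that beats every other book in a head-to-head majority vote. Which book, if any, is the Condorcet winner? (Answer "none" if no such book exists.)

Delta

Head-to-head results (15 members):
Kappa–Delta: Delta 12–3.
Kappa vs Gamma: 4 to 11, Gamma.
Kappa vs Alpha: Alpha wins 15–0.
Kappa vs Lambda: Kappa wins 8–7.
Delta vs Gamma: Delta preferred on 3+1+7+1+1 = 13 ballots; Delta wins 13–2.
Delta vs Alpha: Delta preferred on 7+1+1 = 9 ballots; Delta wins 9–6.
Delta–Lambda: Delta 12–3.
Gamma vs Alpha: Gamma is ranked higher on 7 ballots, Alpha on 8. Alpha wins 8–7.
Gamma vs Lambda: Lambda wins 8–7.
Alpha–Lambda: Alpha 14–1.
Delta beats each of Kappa, Gamma, Alpha, Lambda — Delta is the Condorcet winner.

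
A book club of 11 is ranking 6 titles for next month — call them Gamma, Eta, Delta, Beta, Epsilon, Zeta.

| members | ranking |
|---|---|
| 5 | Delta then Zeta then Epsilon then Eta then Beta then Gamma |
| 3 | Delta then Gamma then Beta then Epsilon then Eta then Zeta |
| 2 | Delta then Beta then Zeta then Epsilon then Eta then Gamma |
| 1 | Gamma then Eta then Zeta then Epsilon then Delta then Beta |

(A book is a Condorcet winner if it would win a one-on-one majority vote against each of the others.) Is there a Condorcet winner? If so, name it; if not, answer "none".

Head-to-head results (11 members):
Gamma vs Eta: Eta wins 7–4.
Gamma vs Delta: 1 to 10, Delta.
Gamma vs Beta: Gamma preferred on 3+1 = 4 ballots; Beta wins 7–4.
Gamma vs Epsilon: 4 to 7, Epsilon.
Gamma–Zeta: Zeta 7–4.
Eta–Delta: Delta 10–1.
Eta vs Beta: Eta, 6–5.
Eta vs Epsilon: 1 for Eta, 10 for Epsilon — Epsilon by 10–1.
Eta vs Zeta: Eta is ranked higher on 3+1 = 4 ballots, Zeta on 7. Zeta wins 7–4.
Delta–Beta: Delta 11–0.
Delta vs Epsilon: Delta is ranked higher on 5+3+2 = 10 ballots, Epsilon on 1. Delta wins 10–1.
Delta vs Zeta: 10 to 1, Delta.
Beta vs Epsilon: Epsilon, 6–5.
Beta vs Zeta: Zeta wins 6–5.
Epsilon vs Zeta: Epsilon is ranked higher on 3 ballots, Zeta on 8. Zeta wins 8–3.
Delta beats each of Gamma, Eta, Beta, Epsilon, Zeta — Delta is the Condorcet winner.

Delta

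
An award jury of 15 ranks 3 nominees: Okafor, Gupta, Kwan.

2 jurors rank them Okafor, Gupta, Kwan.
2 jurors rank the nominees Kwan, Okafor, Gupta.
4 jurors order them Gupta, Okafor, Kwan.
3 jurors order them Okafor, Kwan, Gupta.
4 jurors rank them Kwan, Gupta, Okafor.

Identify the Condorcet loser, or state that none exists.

Head-to-head results (15 jurors):
Okafor–Gupta: Gupta 8–7.
Okafor vs Kwan: Okafor wins 9–6.
Gupta vs Kwan: 6 to 9, Kwan.
Each nominee has at least one pairwise win (Okafor beats Kwan; Gupta beats Okafor; Kwan beats Gupta) — no Condorcet loser.

none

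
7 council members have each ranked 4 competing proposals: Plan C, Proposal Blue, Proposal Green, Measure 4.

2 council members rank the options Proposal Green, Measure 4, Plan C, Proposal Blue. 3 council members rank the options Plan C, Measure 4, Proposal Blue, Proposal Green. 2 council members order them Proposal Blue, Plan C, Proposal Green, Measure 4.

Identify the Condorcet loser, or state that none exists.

Head-to-head results (7 council members):
Plan C vs Proposal Blue: Plan C, 5–2.
Plan C–Proposal Green: Plan C 5–2.
Plan C vs Measure 4: Plan C preferred on 3+2 = 5 ballots; Plan C wins 5–2.
Proposal Blue vs Proposal Green: 3+2 = 5 for Proposal Blue, 2 for Proposal Green — Proposal Blue by 5–2.
Proposal Blue vs Measure 4: Measure 4 wins 5–2.
Proposal Green vs Measure 4: Proposal Green wins 4–3.
No option is winless: Plan C beats Proposal Blue; Proposal Blue beats Proposal Green; Proposal Green beats Measure 4; Measure 4 beats Proposal Blue. There is no Condorcet loser.

none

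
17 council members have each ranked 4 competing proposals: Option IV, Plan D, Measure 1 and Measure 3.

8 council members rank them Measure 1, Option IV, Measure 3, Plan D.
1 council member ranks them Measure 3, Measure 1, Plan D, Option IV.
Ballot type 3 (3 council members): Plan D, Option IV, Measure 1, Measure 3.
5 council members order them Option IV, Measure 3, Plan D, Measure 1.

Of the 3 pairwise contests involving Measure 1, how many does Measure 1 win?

3

Measure 1 against each rival (17 council members):
Measure 1–Option IV: Measure 1 9–8.
Measure 1 vs Plan D: 9 to 8, Measure 1.
Measure 1 vs Measure 3: Measure 1, 11–6.
Measure 1 beats Option IV, Plan D, Measure 3 — 3 pairwise wins.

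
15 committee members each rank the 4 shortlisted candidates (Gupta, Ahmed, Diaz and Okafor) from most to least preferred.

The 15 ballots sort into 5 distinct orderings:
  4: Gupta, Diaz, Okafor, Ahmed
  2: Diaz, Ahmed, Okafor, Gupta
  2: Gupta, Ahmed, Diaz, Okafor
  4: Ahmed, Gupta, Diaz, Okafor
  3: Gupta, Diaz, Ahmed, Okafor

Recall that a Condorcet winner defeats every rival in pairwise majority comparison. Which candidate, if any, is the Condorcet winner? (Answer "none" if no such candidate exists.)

Gupta

Check each pair by majority over 15 ballots:
Gupta–Ahmed: Gupta 9–6.
Gupta–Diaz: Gupta 13–2.
Gupta–Okafor: Gupta 13–2.
Ahmed vs Diaz: Diaz wins 9–6.
Ahmed vs Okafor: Ahmed, 11–4.
Diaz vs Okafor: Diaz wins 15–0.
Gupta wins every pairwise contest, so Gupta is the Condorcet winner.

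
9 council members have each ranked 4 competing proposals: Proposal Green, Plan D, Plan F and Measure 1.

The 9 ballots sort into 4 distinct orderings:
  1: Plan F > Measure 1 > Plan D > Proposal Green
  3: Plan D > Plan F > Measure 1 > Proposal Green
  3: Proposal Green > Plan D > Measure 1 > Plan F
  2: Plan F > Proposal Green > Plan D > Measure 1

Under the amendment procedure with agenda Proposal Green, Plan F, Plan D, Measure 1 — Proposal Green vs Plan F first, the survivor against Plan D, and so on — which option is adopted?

Plan D

Round 1: Proposal Green vs Plan F — 3–6, Plan F advances.
Round 2: Plan F vs Plan D — 3–6, Plan D advances.
Round 3: Plan D vs Measure 1 — 8–1, Plan D advances.
Plan D survives the agenda.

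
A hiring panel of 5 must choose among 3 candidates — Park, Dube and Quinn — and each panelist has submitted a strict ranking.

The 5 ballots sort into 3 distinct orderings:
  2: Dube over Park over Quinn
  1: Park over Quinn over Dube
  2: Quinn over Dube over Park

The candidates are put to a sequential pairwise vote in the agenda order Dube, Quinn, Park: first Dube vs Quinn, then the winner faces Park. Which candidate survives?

Park

Round 1: Dube vs Quinn — 2–3, Quinn advances.
Round 2: Quinn vs Park — 2–3, Park advances.
The agenda winner is Park.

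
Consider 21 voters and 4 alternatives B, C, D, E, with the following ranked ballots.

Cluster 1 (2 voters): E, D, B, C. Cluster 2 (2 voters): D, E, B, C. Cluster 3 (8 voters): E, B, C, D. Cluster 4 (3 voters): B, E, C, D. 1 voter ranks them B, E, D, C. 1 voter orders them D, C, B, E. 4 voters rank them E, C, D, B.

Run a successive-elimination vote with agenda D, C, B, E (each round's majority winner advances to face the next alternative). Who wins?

E

Round 1: D vs C — 6–15, C advances.
Round 2: C vs B — 5–16, B advances.
Round 3: B vs E — 5–16, E advances.
The agenda winner is E.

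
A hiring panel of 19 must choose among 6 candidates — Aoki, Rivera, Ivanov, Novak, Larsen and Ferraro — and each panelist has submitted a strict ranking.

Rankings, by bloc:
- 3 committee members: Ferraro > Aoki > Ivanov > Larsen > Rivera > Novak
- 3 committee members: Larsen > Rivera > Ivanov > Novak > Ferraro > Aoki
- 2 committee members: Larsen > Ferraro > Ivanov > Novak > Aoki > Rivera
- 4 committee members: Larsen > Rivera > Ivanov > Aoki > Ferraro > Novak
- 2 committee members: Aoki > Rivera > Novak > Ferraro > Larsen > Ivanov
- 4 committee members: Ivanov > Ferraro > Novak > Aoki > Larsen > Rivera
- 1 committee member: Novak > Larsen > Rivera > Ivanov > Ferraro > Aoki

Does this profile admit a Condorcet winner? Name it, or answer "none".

Pairwise majorities:
Aoki vs Rivera: Aoki preferred on 3+2+2+4 = 11 ballots; Aoki wins 11–8.
Aoki vs Ivanov: 3+2 = 5 for Aoki, 14 for Ivanov — Ivanov by 14–5.
Aoki vs Novak: 9 to 10, Novak.
Aoki vs Larsen: Aoki is ranked higher on 3+2+4 = 9 ballots, Larsen on 10. Larsen wins 10–9.
Aoki vs Ferraro: Aoki is ranked higher on 4+2 = 6 ballots, Ferraro on 13. Ferraro wins 13–6.
Rivera–Ivanov: Rivera 10–9.
Rivera vs Novak: Rivera preferred on 3+3+4+2 = 12 ballots; Rivera wins 12–7.
Rivera vs Larsen: 2 for Rivera, 17 for Larsen — Larsen by 17–2.
Rivera vs Ferraro: Rivera wins 10–9.
Ivanov vs Novak: Ivanov, 16–3.
Ivanov vs Larsen: Larsen wins 12–7.
Ivanov vs Ferraro: 12 to 7, Ivanov.
Novak vs Larsen: Novak preferred on 2+4+1 = 7 ballots; Larsen wins 12–7.
Novak–Ferraro: Ferraro 13–6.
Larsen–Ferraro: Larsen 10–9.
Only Larsen has no losses; Larsen is the Condorcet winner.

Larsen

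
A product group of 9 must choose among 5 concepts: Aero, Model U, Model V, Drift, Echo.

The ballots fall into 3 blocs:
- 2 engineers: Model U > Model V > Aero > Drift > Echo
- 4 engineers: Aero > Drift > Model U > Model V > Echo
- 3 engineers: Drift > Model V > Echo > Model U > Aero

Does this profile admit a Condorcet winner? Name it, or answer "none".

none

Check each pair by majority over 9 ballots:
Aero vs Model U: 4 to 5, Model U.
Aero vs Model V: Aero is ranked higher on 4 ballots, Model V on 5. Model V wins 5–4.
Aero vs Drift: 2+4 = 6 for Aero, 3 for Drift — Aero by 6–3.
Aero vs Echo: Aero preferred on 2+4 = 6 ballots; Aero wins 6–3.
Model U vs Model V: 6 to 3, Model U.
Model U vs Drift: 2 for Model U, 7 for Drift — Drift by 7–2.
Model U vs Echo: 6 to 3, Model U.
Model V vs Drift: Model V preferred on 2 ballots; Drift wins 7–2.
Model V vs Echo: Model V preferred on 2+4+3 = 9 ballots; Model V wins 9–0.
Drift vs Echo: 9 to 0, Drift.
Every design loses at least once (Aero loses to Model U; Model U loses to Drift; Model V loses to Model U; Drift loses to Aero; Echo loses to Aero). The majority relation contains the cycle Aero → Drift → Model U → Aero, so there is no Condorcet winner.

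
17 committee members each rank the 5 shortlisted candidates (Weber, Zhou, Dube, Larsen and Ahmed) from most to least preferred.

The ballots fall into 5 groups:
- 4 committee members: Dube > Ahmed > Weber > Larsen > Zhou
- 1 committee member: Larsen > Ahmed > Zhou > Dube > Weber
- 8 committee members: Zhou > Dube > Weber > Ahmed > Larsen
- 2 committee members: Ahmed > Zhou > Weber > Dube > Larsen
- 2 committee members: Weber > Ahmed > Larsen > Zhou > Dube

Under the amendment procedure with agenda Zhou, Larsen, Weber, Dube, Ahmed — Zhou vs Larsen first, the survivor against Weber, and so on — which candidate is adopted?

Round 1: Zhou vs Larsen — 10–7, Zhou advances.
Round 2: Zhou vs Weber — 11–6, Zhou advances.
Round 3: Zhou vs Dube — 13–4, Zhou advances.
Round 4: Zhou vs Ahmed — 8–9, Ahmed advances.
Ahmed survives the agenda.

Ahmed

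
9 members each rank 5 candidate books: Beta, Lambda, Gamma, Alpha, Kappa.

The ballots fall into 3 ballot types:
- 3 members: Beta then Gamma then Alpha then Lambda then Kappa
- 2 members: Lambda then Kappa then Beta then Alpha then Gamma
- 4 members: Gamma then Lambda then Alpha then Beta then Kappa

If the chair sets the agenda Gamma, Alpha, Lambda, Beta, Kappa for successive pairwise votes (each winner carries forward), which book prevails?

Beta

Round 1: Gamma vs Alpha — 7–2, Gamma advances.
Round 2: Gamma vs Lambda — 7–2, Gamma advances.
Round 3: Gamma vs Beta — 4–5, Beta advances.
Round 4: Beta vs Kappa — 7–2, Beta advances.
The agenda winner is Beta.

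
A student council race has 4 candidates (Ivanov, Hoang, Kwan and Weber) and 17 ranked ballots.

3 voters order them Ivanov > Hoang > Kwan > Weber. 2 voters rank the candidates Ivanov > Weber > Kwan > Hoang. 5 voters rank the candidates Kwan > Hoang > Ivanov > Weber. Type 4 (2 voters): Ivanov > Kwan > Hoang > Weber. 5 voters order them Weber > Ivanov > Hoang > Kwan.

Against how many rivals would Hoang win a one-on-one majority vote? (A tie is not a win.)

1

Hoang against each rival (17 voters):
Hoang vs Ivanov: 5 to 12, Ivanov.
Hoang vs Kwan: Kwan wins 9–8.
Hoang–Weber: Hoang 10–7.
Hoang beats Weber; loses to Ivanov, Kwan — 1 pairwise win.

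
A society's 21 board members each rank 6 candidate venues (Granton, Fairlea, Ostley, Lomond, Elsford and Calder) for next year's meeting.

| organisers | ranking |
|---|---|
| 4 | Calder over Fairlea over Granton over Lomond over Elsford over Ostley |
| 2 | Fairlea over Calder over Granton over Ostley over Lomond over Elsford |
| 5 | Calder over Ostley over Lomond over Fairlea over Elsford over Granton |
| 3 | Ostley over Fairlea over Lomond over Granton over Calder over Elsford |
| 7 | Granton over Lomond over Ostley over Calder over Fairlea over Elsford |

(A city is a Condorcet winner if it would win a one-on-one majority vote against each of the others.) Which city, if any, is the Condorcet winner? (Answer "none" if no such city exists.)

Calder

Head-to-head results (21 organisers):
Granton vs Fairlea: Fairlea wins 14–7.
Granton vs Ostley: Granton wins 13–8.
Granton vs Lomond: Granton, 13–8.
Granton vs Elsford: Granton, 16–5.
Granton vs Calder: 3+7 = 10 for Granton, 11 for Calder — Calder by 11–10.
Fairlea vs Ostley: Fairlea is ranked higher on 4+2 = 6 ballots, Ostley on 15. Ostley wins 15–6.
Fairlea vs Lomond: Lomond, 12–9.
Fairlea vs Elsford: 21 to 0, Fairlea.
Fairlea vs Calder: Fairlea is ranked higher on 2+3 = 5 ballots, Calder on 16. Calder wins 16–5.
Ostley vs Lomond: Ostley is ranked higher on 2+5+3 = 10 ballots, Lomond on 11. Lomond wins 11–10.
Ostley vs Elsford: Ostley wins 17–4.
Ostley vs Calder: Calder wins 11–10.
Lomond vs Elsford: Lomond is ranked higher on 4+2+5+3+7 = 21 ballots, Elsford on 0. Lomond wins 21–0.
Lomond vs Calder: Lomond is ranked higher on 3+7 = 10 ballots, Calder on 11. Calder wins 11–10.
Elsford vs Calder: Elsford is ranked higher on 0 ballots, Calder on 21. Calder wins 21–0.
Only Calder has no losses; Calder is the Condorcet winner.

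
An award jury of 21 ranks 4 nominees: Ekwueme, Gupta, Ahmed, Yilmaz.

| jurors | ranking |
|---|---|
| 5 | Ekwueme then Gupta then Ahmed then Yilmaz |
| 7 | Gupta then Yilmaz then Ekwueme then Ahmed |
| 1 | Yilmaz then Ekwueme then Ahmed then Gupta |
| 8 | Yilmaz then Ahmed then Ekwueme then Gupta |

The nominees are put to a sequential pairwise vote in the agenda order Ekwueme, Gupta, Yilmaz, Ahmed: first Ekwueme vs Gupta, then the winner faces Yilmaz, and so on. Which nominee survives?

Round 1: Ekwueme vs Gupta — 14–7, Ekwueme advances.
Round 2: Ekwueme vs Yilmaz — 5–16, Yilmaz advances.
Round 3: Yilmaz vs Ahmed — 16–5, Yilmaz advances.
The agenda winner is Yilmaz.

Yilmaz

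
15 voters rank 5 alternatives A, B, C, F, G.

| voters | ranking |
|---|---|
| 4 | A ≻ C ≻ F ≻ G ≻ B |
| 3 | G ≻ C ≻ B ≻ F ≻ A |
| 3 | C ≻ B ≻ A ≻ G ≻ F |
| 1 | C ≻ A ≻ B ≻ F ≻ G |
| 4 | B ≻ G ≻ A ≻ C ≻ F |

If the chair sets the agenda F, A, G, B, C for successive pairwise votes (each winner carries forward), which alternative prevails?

Round 1: F vs A — 3–12, A advances.
Round 2: A vs G — 8–7, A advances.
Round 3: A vs B — 5–10, B advances.
Round 4: B vs C — 4–11, C advances.
C survives the agenda.

C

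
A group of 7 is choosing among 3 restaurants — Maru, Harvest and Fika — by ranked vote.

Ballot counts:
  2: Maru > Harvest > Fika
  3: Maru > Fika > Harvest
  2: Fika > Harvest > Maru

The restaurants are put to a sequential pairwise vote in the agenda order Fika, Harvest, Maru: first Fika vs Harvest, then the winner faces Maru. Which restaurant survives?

Maru

Round 1: Fika vs Harvest — 5–2, Fika advances.
Round 2: Fika vs Maru — 2–5, Maru advances.
Maru survives the agenda.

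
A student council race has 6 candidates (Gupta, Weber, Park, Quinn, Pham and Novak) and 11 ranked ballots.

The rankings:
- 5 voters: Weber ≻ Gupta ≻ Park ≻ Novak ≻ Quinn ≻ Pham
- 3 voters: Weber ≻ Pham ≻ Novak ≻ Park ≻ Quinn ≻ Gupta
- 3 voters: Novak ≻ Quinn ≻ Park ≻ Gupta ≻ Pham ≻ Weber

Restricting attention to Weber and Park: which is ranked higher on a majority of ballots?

Ballots ranking Weber above Park: 5 + 3 = 8.
Ballots ranking Park above Weber: 11 − 8 = 3.
Weber wins the head-to-head 8–3.

Weber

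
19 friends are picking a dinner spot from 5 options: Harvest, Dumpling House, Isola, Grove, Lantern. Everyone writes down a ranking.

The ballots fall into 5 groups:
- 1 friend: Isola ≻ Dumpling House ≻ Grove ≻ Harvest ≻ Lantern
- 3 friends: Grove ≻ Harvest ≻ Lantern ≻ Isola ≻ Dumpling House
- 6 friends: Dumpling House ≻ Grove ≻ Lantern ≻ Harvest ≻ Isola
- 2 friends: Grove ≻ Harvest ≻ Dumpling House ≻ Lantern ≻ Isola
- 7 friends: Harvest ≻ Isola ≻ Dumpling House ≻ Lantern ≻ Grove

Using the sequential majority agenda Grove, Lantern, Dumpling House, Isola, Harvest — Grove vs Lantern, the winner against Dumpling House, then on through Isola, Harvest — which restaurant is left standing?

Round 1: Grove vs Lantern — 12–7, Grove advances.
Round 2: Grove vs Dumpling House — 5–14, Dumpling House advances.
Round 3: Dumpling House vs Isola — 8–11, Isola advances.
Round 4: Isola vs Harvest — 1–18, Harvest advances.
The agenda winner is Harvest.

Harvest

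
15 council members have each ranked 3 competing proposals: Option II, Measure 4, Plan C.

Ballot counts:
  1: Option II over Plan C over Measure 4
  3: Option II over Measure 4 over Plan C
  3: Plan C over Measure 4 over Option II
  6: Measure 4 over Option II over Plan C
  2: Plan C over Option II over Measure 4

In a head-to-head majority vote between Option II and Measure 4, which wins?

Ballots ranking Option II above Measure 4: 1 + 3 + 2 = 6.
Ballots ranking Measure 4 above Option II: 15 − 6 = 9.
Measure 4 wins the head-to-head 9–6.

Measure 4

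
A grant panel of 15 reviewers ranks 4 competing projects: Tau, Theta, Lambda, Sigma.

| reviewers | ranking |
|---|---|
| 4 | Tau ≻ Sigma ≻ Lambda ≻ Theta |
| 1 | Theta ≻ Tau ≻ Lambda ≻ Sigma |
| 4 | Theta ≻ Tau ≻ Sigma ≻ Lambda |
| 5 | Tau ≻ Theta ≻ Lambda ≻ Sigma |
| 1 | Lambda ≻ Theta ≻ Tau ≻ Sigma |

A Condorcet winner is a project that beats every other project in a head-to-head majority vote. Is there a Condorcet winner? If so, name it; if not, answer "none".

Head-to-head results (15 reviewers):
Tau vs Theta: Tau wins 9–6.
Tau vs Lambda: 4+1+4+5 = 14 for Tau, 1 for Lambda — Tau by 14–1.
Tau vs Sigma: Tau, 15–0.
Theta vs Lambda: Theta wins 10–5.
Theta vs Sigma: Theta, 11–4.
Lambda vs Sigma: Sigma, 8–7.
Tau defeats every rival head-to-head and is the Condorcet winner.

Tau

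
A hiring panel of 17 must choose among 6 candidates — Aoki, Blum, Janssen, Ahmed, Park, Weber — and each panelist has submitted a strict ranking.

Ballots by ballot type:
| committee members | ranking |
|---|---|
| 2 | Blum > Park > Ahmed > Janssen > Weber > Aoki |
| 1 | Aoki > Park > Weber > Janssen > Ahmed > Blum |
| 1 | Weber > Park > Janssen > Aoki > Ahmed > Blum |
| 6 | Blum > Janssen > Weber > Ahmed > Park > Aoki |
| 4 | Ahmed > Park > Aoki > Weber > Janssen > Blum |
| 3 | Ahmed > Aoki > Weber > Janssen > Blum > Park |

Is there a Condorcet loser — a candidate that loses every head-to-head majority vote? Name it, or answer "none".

none

Head-to-head results (17 committee members):
Aoki vs Blum: 9 to 8, Aoki.
Aoki vs Janssen: Aoki preferred on 1+4+3 = 8 ballots; Janssen wins 9–8.
Aoki vs Ahmed: Ahmed, 15–2.
Aoki–Park: Park 13–4.
Aoki–Weber: Weber 9–8.
Blum–Janssen: Janssen 9–8.
Blum–Ahmed: Ahmed 9–8.
Blum vs Park: 2+6+3 = 11 for Blum, 6 for Park — Blum by 11–6.
Blum vs Weber: Weber, 9–8.
Janssen vs Ahmed: Janssen preferred on 1+1+6 = 8 ballots; Ahmed wins 9–8.
Janssen vs Park: Janssen preferred on 6+3 = 9 ballots; Janssen wins 9–8.
Janssen vs Weber: 8 to 9, Weber.
Ahmed vs Park: Ahmed preferred on 6+4+3 = 13 ballots; Ahmed wins 13–4.
Ahmed vs Weber: Ahmed wins 9–8.
Park vs Weber: Park preferred on 2+1+4 = 7 ballots; Weber wins 10–7.
Each candidate has at least one pairwise win (Aoki beats Blum; Blum beats Park; Janssen beats Aoki; Ahmed beats Aoki; Park beats Aoki; Weber beats Aoki) — no Condorcet loser.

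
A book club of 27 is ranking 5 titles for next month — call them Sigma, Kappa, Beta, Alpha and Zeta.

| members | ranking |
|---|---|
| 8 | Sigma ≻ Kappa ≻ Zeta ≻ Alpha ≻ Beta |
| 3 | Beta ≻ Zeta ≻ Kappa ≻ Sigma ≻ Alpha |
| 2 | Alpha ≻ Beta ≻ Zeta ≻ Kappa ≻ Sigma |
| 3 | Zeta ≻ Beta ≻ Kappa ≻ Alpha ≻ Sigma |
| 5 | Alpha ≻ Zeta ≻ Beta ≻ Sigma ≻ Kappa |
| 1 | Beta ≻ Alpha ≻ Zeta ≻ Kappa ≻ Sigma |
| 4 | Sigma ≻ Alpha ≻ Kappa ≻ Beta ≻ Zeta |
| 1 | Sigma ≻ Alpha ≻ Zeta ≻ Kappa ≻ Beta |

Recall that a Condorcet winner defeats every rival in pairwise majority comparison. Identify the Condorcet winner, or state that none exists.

Head-to-head results (27 members):
Sigma vs Kappa: Sigma preferred on 8+5+4+1 = 18 ballots; Sigma wins 18–9.
Sigma vs Beta: Sigma is ranked higher on 8+4+1 = 13 ballots, Beta on 14. Beta wins 14–13.
Sigma vs Alpha: 16 to 11, Sigma.
Sigma vs Zeta: 8+4+1 = 13 for Sigma, 14 for Zeta — Zeta by 14–13.
Kappa vs Beta: Kappa preferred on 8+4+1 = 13 ballots; Beta wins 14–13.
Kappa vs Alpha: Kappa preferred on 8+3+3 = 14 ballots; Kappa wins 14–13.
Kappa vs Zeta: Kappa is ranked higher on 8+4 = 12 ballots, Zeta on 15. Zeta wins 15–12.
Beta vs Alpha: 7 to 20, Alpha.
Beta vs Zeta: 3+2+1+4 = 10 for Beta, 17 for Zeta — Zeta by 17–10.
Alpha vs Zeta: 13 to 14, Zeta.
Zeta wins every pairwise contest, so Zeta is the Condorcet winner.

Zeta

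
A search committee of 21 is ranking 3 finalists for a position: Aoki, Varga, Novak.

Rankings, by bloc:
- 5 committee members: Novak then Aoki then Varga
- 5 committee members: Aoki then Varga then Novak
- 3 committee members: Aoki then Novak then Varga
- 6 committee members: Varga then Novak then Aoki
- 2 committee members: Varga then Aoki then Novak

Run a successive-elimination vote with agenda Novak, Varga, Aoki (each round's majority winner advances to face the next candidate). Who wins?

Round 1: Novak vs Varga — 8–13, Varga advances.
Round 2: Varga vs Aoki — 8–13, Aoki advances.
The agenda winner is Aoki.

Aoki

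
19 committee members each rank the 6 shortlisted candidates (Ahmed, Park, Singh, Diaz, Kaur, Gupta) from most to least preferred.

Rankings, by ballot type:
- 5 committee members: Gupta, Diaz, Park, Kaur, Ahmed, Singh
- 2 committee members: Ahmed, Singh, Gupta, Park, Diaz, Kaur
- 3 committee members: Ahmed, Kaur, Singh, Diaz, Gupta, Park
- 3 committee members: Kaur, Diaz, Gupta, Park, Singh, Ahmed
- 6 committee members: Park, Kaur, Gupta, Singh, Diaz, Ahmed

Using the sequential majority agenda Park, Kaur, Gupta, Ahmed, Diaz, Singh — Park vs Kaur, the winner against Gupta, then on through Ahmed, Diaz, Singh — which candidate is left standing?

Gupta

Round 1: Park vs Kaur — 13–6, Park advances.
Round 2: Park vs Gupta — 6–13, Gupta advances.
Round 3: Gupta vs Ahmed — 14–5, Gupta advances.
Round 4: Gupta vs Diaz — 13–6, Gupta advances.
Round 5: Gupta vs Singh — 14–5, Gupta advances.
Gupta survives the agenda.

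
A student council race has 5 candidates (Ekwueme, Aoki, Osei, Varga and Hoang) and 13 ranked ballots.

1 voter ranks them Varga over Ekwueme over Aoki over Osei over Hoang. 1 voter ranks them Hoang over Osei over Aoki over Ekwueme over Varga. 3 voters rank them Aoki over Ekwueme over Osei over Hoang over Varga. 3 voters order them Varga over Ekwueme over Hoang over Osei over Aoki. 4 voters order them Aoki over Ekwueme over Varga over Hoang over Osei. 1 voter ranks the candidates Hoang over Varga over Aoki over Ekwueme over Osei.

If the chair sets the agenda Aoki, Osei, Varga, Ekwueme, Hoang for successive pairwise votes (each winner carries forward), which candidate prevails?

Round 1: Aoki vs Osei — 9–4, Aoki advances.
Round 2: Aoki vs Varga — 8–5, Aoki advances.
Round 3: Aoki vs Ekwueme — 9–4, Aoki advances.
Round 4: Aoki vs Hoang — 8–5, Aoki advances.
The agenda winner is Aoki.

Aoki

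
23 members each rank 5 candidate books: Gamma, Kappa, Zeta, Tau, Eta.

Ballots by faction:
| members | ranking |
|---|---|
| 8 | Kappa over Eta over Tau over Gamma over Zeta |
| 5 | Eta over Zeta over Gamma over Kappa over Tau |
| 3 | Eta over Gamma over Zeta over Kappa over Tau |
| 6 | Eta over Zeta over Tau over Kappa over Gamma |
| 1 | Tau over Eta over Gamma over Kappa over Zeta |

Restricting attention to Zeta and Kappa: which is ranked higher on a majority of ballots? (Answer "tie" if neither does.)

Ballots ranking Zeta above Kappa: 5 + 3 + 6 = 14.
Ballots ranking Kappa above Zeta: 23 − 14 = 9.
Zeta wins the head-to-head 14–9.

Zeta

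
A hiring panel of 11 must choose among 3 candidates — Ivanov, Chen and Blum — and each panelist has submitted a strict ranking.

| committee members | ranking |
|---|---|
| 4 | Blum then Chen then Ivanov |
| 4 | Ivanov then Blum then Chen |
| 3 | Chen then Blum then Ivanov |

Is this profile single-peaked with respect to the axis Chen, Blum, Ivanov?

Axis positions: Chen=1, Blum=2, Ivanov=3.
Bloc 1 (peak Blum at position 2): ranking walks positions 2-1-3, expanding outward from the peak — single-peaked.
Bloc 2 (peak Ivanov at position 3): ranking walks positions 3-2-1, expanding outward from the peak — single-peaked.
Bloc 3 (peak Chen at position 1): ranking walks positions 1-2-3, expanding outward from the peak — single-peaked.
Every ranking is single-peaked on this axis.

yes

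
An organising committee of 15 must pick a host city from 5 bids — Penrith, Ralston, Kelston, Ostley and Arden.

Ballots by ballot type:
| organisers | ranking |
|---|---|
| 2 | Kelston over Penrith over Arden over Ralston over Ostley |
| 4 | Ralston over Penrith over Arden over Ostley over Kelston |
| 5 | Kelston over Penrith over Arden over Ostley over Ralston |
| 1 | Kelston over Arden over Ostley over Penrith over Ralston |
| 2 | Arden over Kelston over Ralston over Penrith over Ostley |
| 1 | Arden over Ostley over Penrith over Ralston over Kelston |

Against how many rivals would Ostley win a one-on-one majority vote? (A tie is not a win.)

0

Ostley against each rival (15 organisers):
Ostley vs Penrith: Ostley is ranked higher on 1+1 = 2 ballots, Penrith on 13. Penrith wins 13–2.
Ostley vs Ralston: 5+1+1 = 7 for Ostley, 8 for Ralston — Ralston by 8–7.
Ostley vs Kelston: 5 to 10, Kelston.
Ostley vs Arden: Arden, 15–0.
Ostley beats no one; loses to Penrith, Ralston, Kelston, Arden — 0 pairwise wins.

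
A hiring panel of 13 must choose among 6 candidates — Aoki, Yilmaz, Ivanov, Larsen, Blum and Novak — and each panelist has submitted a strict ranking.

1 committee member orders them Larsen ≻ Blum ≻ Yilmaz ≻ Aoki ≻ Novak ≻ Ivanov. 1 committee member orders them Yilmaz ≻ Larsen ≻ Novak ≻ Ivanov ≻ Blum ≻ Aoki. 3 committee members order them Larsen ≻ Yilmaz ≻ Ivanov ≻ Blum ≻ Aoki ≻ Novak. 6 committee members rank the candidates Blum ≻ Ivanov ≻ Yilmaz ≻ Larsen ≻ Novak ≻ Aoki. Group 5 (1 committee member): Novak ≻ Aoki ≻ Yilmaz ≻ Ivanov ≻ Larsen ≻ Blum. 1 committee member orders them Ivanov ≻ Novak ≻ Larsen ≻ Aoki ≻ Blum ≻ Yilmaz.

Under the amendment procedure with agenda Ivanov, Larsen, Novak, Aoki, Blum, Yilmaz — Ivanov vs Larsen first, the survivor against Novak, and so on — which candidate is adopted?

Round 1: Ivanov vs Larsen — 8–5, Ivanov advances.
Round 2: Ivanov vs Novak — 10–3, Ivanov advances.
Round 3: Ivanov vs Aoki — 11–2, Ivanov advances.
Round 4: Ivanov vs Blum — 6–7, Blum advances.
Round 5: Blum vs Yilmaz — 8–5, Blum advances.
Blum survives the agenda.

Blum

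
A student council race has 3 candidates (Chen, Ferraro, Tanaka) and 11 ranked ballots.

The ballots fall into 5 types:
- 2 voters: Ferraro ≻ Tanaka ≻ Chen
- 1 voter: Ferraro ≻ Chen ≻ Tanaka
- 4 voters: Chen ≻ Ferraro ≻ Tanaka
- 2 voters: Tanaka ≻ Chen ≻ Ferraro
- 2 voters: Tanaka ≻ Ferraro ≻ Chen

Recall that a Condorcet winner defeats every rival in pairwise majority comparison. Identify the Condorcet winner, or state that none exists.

Pairwise majorities:
Chen vs Ferraro: Chen, 6–5.
Chen vs Tanaka: Tanaka wins 6–5.
Ferraro–Tanaka: Ferraro 7–4.
No candidate is unbeaten: Chen loses to Tanaka; Ferraro loses to Chen; Tanaka loses to Ferraro. In particular Chen → Ferraro → Tanaka → Chen is a majority cycle — no Condorcet winner exists.

none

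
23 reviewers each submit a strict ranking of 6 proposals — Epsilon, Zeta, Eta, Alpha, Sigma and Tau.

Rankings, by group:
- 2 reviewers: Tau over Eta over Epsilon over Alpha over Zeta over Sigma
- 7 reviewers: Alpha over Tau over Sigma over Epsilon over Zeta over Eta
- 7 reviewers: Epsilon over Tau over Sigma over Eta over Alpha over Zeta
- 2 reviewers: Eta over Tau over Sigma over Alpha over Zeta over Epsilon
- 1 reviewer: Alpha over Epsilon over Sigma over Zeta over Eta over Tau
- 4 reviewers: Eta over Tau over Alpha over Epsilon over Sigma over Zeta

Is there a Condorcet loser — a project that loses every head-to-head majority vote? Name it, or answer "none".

Pairwise majorities:
Epsilon–Zeta: Epsilon 21–2.
Epsilon vs Eta: Epsilon wins 15–8.
Epsilon vs Alpha: Epsilon preferred on 2+7 = 9 ballots; Alpha wins 14–9.
Epsilon vs Sigma: Epsilon wins 14–9.
Epsilon–Tau: Tau 15–8.
Zeta vs Eta: Zeta preferred on 7+1 = 8 ballots; Eta wins 15–8.
Zeta vs Alpha: Alpha, 23–0.
Zeta vs Sigma: Sigma wins 21–2.
Zeta vs Tau: Tau, 22–1.
Eta vs Alpha: Eta wins 15–8.
Eta vs Sigma: 8 to 15, Sigma.
Eta–Tau: Tau 16–7.
Alpha vs Sigma: 2+7+1+4 = 14 for Alpha, 9 for Sigma — Alpha by 14–9.
Alpha vs Tau: Tau, 15–8.
Sigma vs Tau: Tau, 22–1.
Only Zeta has no wins; Zeta is the Condorcet loser.

Zeta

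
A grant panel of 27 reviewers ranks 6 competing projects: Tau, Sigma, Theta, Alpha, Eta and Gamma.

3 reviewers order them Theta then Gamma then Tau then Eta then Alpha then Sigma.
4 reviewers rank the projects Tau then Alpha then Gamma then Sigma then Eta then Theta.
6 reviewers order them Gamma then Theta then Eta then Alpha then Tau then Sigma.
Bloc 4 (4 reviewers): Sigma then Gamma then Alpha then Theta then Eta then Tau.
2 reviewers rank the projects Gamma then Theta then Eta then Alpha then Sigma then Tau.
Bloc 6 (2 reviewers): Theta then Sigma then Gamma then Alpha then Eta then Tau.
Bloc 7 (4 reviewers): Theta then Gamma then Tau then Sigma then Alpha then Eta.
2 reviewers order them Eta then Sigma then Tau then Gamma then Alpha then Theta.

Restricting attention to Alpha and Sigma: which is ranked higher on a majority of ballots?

Ballots ranking Alpha above Sigma: 3 + 4 + 6 + 2 = 15.
Ballots ranking Sigma above Alpha: 27 − 15 = 12.
Alpha wins the head-to-head 15–12.

Alpha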